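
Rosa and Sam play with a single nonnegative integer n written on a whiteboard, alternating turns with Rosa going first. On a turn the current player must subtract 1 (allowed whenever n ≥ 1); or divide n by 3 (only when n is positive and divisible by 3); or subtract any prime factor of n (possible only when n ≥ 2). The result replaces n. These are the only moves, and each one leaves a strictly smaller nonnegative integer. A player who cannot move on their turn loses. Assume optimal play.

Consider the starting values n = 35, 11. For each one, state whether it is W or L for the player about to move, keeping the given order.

Classify positions by backward induction: terminal positions (no move available) are L. From any other position, the mover wins iff some move reaches an L.
n=0: no move → L
n=1: reaches L-position 0 → W
n=2: reaches L-position 0 → W
n=3: reaches L-position 0 → W
n=4: only reaches 2(W), 3(W), all W → L
n=5: reaches L-position 0 → W
n=6: reaches L-position 4 → W
n=7: reaches L-position 0 → W
n=8: only reaches 6(W), 7(W), all W → L
n=9: reaches L-position 8 → W
n=10: reaches L-position 8 → W
n=11: reaches L-position 0 → W
n=12: reaches L-position 4 → W
n=13: reaches L-position 0 → W
n=14: only reaches 7(W), 12(W), 13(W), all W → L
n=15: reaches L-position 14 → W
n=16: reaches L-position 14 → W
n=17: reaches L-position 0 → W
n=18: only reaches 6(W), 15(W), 16(W), 17(W), all W → L
n=19: reaches L-position 0 → W
n=20: reaches L-position 18 → W
n=21: reaches L-position 14 → W
n=22: only reaches 11(W), 20(W), 21(W), all W → L
n=23: reaches L-position 0 → W
n=24: reaches L-position 8 → W
n=25: only reaches 20(W), 24(W), all W → L
n=26: reaches L-position 25 → W
n=27: only reaches 9(W), 24(W), 26(W), all W → L
n=28: reaches L-position 27 → W
n=29: reaches L-position 0 → W
n=30: reaches L-position 25 → W
n=31: reaches L-position 0 → W
n=32: only reaches 30(W), 31(W), all W → L
n=33: reaches L-position 22 → W
n=34: reaches L-position 32 → W
n=35: only reaches 28(W), 30(W), 34(W), all W → L

35: L, 11: W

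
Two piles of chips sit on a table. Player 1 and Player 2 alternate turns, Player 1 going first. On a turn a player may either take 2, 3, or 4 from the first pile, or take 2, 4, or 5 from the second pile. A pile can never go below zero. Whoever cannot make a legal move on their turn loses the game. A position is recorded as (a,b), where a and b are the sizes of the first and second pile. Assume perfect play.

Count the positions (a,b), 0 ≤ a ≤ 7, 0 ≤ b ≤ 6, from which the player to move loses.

16

Label each position W (a win for the player to move) or L (a loss). A position with no legal move is L; any other position is W exactly when some move reaches an L, and L when every move reaches a W.
Every move lowers a or b (never raises either), so fill the grid row by row in increasing a, and left to right within a row: each cell's successors are then already labelled.
      b=0  b=1  b=2  b=3  b=4  b=5  b=6
a=0:    L    L    W    W    W    W    W
a=1:    L    L    W    W    W    W    W
a=2:    W    W    L    L    W    W    W
a=3:    W    W    L    L    W    W    W
a=4:    W    W    W    W    L    L    W
a=5:    W    W    W    W    L    L    W
a=6:    L    L    W    W    W    W    W
a=7:    L    L    W    W    W    W    W
Cells with no legal move (terminal, hence L): (0,0), (0,1), (1,0), (1,1).
The remaining L cells, each justified by listing all of its moves:
(2,2): L (options (0,2)(W), (2,0)(W) are all W)
(2,3): L (options (0,3)(W), (2,1)(W) are all W)
(3,2): L (options (1,2)(W), (0,2)(W), (3,0)(W) are all W)
(3,3): L (options (1,3)(W), (0,3)(W), (3,1)(W) are all W)
(4,4): L (options (2,4)(W), (1,4)(W), (0,4)(W), (4,2)(W), (4,0)(W) are all W)
(4,5): L (options (2,5)(W), (1,5)(W), (0,5)(W), (4,3)(W), (4,1)(W), (4,0)(W) are all W)
(5,4): L (options (3,4)(W), (2,4)(W), (1,4)(W), (5,2)(W), (5,0)(W) are all W)
(5,5): L (options (3,5)(W), (2,5)(W), (1,5)(W), (5,3)(W), (5,1)(W), (5,0)(W) are all W)
(6,0): L (options (4,0)(W), (3,0)(W), (2,0)(W) are all W)
(6,1): L (options (4,1)(W), (3,1)(W), (2,1)(W) are all W)
(7,0): L (options (5,0)(W), (4,0)(W), (3,0)(W) are all W)
(7,1): L (options (5,1)(W), (4,1)(W), (3,1)(W) are all W)
Every other cell has at least one move into one of the L cells above, so it is W.
L cells per row: a=0: 2, a=1: 2, a=2: 2, a=3: 2, a=4: 2, a=5: 2, a=6: 2, a=7: 2; total 16.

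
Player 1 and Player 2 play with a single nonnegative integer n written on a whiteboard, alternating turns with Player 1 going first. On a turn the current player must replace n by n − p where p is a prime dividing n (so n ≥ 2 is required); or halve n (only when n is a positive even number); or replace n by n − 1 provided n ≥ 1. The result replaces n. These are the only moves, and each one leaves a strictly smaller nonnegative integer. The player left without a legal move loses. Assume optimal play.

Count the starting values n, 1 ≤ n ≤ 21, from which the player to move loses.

4

Use the standard recursion: the mover loses at a terminal position; elsewhere, the mover wins exactly when some move hands the opponent an L position.
n=0: no move → L
n=1: can move to 0, which is L ⇒ W
n=2: can move to 0, which is L ⇒ W
n=3: can move to 0, which is L ⇒ W
n=4: moves to 2(W), 3(W); every one is W ⇒ L
n=5: can move to 0, which is L ⇒ W
n=6: can move to 4, which is L ⇒ W
n=7: can move to 0, which is L ⇒ W
n=8: can move to 4, which is L ⇒ W
n=9: moves to 6(W), 8(W); every one is W ⇒ L
n=10: can move to 9, which is L ⇒ W
n=11: can move to 0, which is L ⇒ W
n=12: can move to 9, which is L ⇒ W
n=13: can move to 0, which is L ⇒ W
n=14: moves to 7(W), 12(W), 13(W); every one is W ⇒ L
n=15: can move to 14, which is L ⇒ W
n=16: can move to 14, which is L ⇒ W
n=17: can move to 0, which is L ⇒ W
n=18: can move to 9, which is L ⇒ W
n=19: can move to 0, which is L ⇒ W
n=20: moves to 10(W), 15(W), 18(W), 19(W); every one is W ⇒ L
n=21: can move to 14, which is L ⇒ W
L entries with 1 ≤ n ≤ 21 (n=0 is outside the asked range and is not counted): n = 4, 9, 14, 20; that makes 4.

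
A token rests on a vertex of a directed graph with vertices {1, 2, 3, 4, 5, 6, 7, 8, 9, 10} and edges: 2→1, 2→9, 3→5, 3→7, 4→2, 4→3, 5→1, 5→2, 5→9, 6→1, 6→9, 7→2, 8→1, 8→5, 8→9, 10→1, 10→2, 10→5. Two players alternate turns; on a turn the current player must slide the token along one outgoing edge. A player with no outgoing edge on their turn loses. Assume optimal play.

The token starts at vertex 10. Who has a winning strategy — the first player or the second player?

The first player wins.

Use the standard recursion: the mover loses at a terminal position; elsewhere, the mover wins exactly when some move hands the opponent an L position.
Every edge goes from a vertex to one that appears earlier in the order 9, 1, 2, 5, 8, 6, 7, 10, 3, 4, so processing vertices in that order labels each vertex after all of its successors.
9: no outgoing edge → L
1: no outgoing edge → L
2: can move to 1, which is L ⇒ W
5: can move to 1, which is L ⇒ W
8: can move to 1, which is L ⇒ W
6: can move to 1, which is L ⇒ W
7: the only move is to 2(W), a W ⇒ L
10: can move to 1, which is L ⇒ W
3: can move to 7, which is L ⇒ W
4: moves to 3(W), 2(W); every one is W ⇒ L
The starting position 10 is W: the player to move should move to 1, handing over an L position.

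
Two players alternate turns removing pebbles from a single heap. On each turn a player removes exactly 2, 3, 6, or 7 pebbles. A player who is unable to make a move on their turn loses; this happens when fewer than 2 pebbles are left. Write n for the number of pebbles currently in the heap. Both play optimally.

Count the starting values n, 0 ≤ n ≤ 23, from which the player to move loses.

Classify positions by backward induction: terminal positions (no move available) are L. From any other position, the mover wins iff some move reaches an L.
n=0: no move → L
n=1: no move → L
n=2: →0(L), so W
n=3: →1(L), so W
n=4: →1(L), so W
n=5: →3(W), 2(W) — all W, so L
n=6: →0(L), so W
n=7: →5(L), so W
n=8: →5(L), so W
n=9: →7(W), 6(W), 3(W), 2(W) — all W, so L
n=10: →8(W), 7(W), 4(W), 3(W) — all W, so L
n=11: →9(L), so W
n=12: →10(L), so W
n=13: →10(L), so W
n=14: →12(W), 11(W), 8(W), 7(W) — all W, so L
n=15: →9(L), so W
n=16: →14(L), so W
n=17: →14(L), so W
n=18: →16(W), 15(W), 12(W), 11(W) — all W, so L
n=19: →17(W), 16(W), 13(W), 12(W) — all W, so L
n=20: →18(L), so W
n=21: →19(L), so W
n=22: →19(L), so W
n=23: →21(W), 20(W), 17(W), 16(W) — all W, so L
L entries with 0 ≤ n ≤ 23: n = 0, 1, 5, 9, 10, 14, 18, 19, 23; that makes 9.

9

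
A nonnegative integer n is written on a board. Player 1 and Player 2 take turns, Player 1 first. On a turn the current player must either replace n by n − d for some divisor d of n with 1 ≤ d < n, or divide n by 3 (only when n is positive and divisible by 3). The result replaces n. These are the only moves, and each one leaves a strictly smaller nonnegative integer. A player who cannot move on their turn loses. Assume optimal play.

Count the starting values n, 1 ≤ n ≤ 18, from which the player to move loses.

Build the W/L table. Terminal = L. A non-terminal position is W if it has a move to some L; otherwise it is L.
n=0: no move → L
n=1: no move → L
n=2: W (go to 1, an L position)
n=3: W (go to 1, an L position)
n=4: L (options 2(W), 3(W) are all W)
n=5: W (go to 4, an L position)
n=6: W (go to 4, an L position)
n=7: L (sole option 6(W) is W)
n=8: W (go to 4, an L position)
n=9: L (options 3(W), 6(W), 8(W) are all W)
n=10: W (go to 9, an L position)
n=11: L (sole option 10(W) is W)
n=12: W (go to 4, an L position)
n=13: L (sole option 12(W) is W)
n=14: W (go to 7, an L position)
n=15: L (options 5(W), 10(W), 12(W), 14(W) are all W)
n=16: W (go to 15, an L position)
n=17: L (sole option 16(W) is W)
n=18: W (go to 9, an L position)
L entries with 1 ≤ n ≤ 18 (n=0 is outside the asked range and is not counted): n = 1, 4, 7, 9, 11, 13, 15, 17; that makes 8.

8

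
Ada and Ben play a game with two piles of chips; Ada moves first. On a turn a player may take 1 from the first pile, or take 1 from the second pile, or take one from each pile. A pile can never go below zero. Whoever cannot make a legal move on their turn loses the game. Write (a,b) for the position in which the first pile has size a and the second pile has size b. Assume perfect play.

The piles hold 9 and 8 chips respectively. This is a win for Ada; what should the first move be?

Move to (8,8).

Classify positions by backward induction: terminal positions (no move available) are L. From any other position, the mover wins iff some move reaches an L.
No move ever increases a pile, so every position that can arise here has a ≤ 9 and b ≤ 8; it is enough to label the cells with 0 ≤ a ≤ 9 and 0 ≤ b ≤ 8.
Every move lowers a or b (never raises either), so fill the grid row by row in increasing a, and left to right within a row: each cell's successors are then already labelled.
      b=0  b=1  b=2  b=3  b=4  b=5  b=6  b=7  b=8
a=0:    L    W    L    W    L    W    L    W    L
a=1:    W    W    W    W    W    W    W    W    W
a=2:    L    W    L    W    L    W    L    W    L
a=3:    W    W    W    W    W    W    W    W    W
a=4:    L    W    L    W    L    W    L    W    L
a=5:    W    W    W    W    W    W    W    W    W
a=6:    L    W    L    W    L    W    L    W    L
a=7:    W    W    W    W    W    W    W    W    W
a=8:    L    W    L    W    L    W    L    W    L
a=9:    W    W    W    W    W    W    W    W    W
Cells with no legal move (terminal, hence L): (0,0).
The remaining L cells, each justified by listing all of its moves:
(0,2): →(0,1)(W) only, which is W, so L
(0,4): →(0,3)(W) only, which is W, so L
(0,6): →(0,5)(W) only, which is W, so L
(0,8): →(0,7)(W) only, which is W, so L
(2,0): →(1,0)(W) only, which is W, so L
(2,2): →(1,2)(W), (2,1)(W), (1,1)(W) — all W, so L
(2,4): →(1,4)(W), (2,3)(W), (1,3)(W) — all W, so L
(2,6): →(1,6)(W), (2,5)(W), (1,5)(W) — all W, so L
(2,8): →(1,8)(W), (2,7)(W), (1,7)(W) — all W, so L
(4,0): →(3,0)(W) only, which is W, so L
(4,2): →(3,2)(W), (4,1)(W), (3,1)(W) — all W, so L
(4,4): →(3,4)(W), (4,3)(W), (3,3)(W) — all W, so L
(4,6): →(3,6)(W), (4,5)(W), (3,5)(W) — all W, so L
(4,8): →(3,8)(W), (4,7)(W), (3,7)(W) — all W, so L
(6,0): →(5,0)(W) only, which is W, so L
(6,2): →(5,2)(W), (6,1)(W), (5,1)(W) — all W, so L
(6,4): →(5,4)(W), (6,3)(W), (5,3)(W) — all W, so L
(6,6): →(5,6)(W), (6,5)(W), (5,5)(W) — all W, so L
(6,8): →(5,8)(W), (6,7)(W), (5,7)(W) — all W, so L
(8,0): →(7,0)(W) only, which is W, so L
(8,2): →(7,2)(W), (8,1)(W), (7,1)(W) — all W, so L
(8,4): →(7,4)(W), (8,3)(W), (7,3)(W) — all W, so L
(8,6): →(7,6)(W), (8,5)(W), (7,5)(W) — all W, so L
(8,8): →(7,8)(W), (8,7)(W), (7,7)(W) — all W, so L
Every other cell has at least one move into one of the L cells above, so it is W.
From (9,8), the L positions reachable in one move are: (8,8).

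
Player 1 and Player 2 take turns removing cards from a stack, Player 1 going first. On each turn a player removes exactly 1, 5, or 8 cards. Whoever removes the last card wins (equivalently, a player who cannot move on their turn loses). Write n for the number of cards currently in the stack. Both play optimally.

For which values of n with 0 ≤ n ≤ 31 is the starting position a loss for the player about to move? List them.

0, 2, 4, 6, 13, 15, 17, 19, 26, 28, 30

Work bottom-up. With no move the player to move loses. Otherwise the position is W if at least one move leads to an L position for the opponent, and L if every move leads to a W.
n=0: no move → L
n=1: →0(L), so W
n=2: →1(W) only, which is W, so L
n=3: →2(L), so W
n=4: →3(W) only, which is W, so L
n=5: →4(L), so W
n=6: →5(W), 1(W) — all W, so L
n=7: →6(L), so W
n=8: →0(L), so W
n=9: →4(L), so W
n=10: →2(L), so W
n=11: →6(L), so W
n=12: →4(L), so W
n=13: →12(W), 8(W), 5(W) — all W, so L
n=14: →13(L), so W
n=15: →14(W), 10(W), 7(W) — all W, so L
n=16: →15(L), so W
n=17: →16(W), 12(W), 9(W) — all W, so L
n=18: →17(L), so W
n=19: →18(W), 14(W), 11(W) — all W, so L
n=20: →19(L), so W
n=21: →13(L), so W
n=22: →17(L), so W
n=23: →15(L), so W
n=24: →19(L), so W
n=25: →17(L), so W
n=26: →25(W), 21(W), 18(W) — all W, so L
n=27: →26(L), so W
n=28: →27(W), 23(W), 20(W) — all W, so L
n=29: →28(L), so W
n=30: →29(W), 25(W), 22(W) — all W, so L
n=31: →30(L), so W
The losing starting values of n are exactly the entries labelled L in this table (11 of them).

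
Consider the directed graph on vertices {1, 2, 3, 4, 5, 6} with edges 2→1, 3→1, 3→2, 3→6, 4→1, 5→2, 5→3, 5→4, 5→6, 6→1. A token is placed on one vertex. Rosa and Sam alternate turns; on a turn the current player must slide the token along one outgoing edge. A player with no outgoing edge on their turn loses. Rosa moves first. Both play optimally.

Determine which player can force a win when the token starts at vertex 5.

Positions with no move are L. A position that does have a move is losing for the player to move precisely when every available move leads to a winning position for the opponent. Fill in the labels:
Every edge goes from a vertex to one that appears earlier in the order 1, 4, 6, 2, 3, 5, so processing vertices in that order labels each vertex after all of its successors.
1: no outgoing edge → L
4: reaches L-position 1 → W
6: reaches L-position 1 → W
2: reaches L-position 1 → W
3: reaches L-position 1 → W
5: only reaches 3(W), 2(W), 6(W), 4(W), all W → L
Every move from 5 reaches a W position, so the mover loses.

Sam wins.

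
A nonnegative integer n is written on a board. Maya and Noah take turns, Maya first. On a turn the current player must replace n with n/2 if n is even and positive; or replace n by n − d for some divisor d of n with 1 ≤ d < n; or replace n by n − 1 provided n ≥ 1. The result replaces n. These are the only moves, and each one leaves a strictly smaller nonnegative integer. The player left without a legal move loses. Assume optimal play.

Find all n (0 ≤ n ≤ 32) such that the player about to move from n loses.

0, 2, 5, 7, 9, 11, 13, 15, 17, 19, 21, 23, 25, 27, 29, 31

Build the W/L table. Terminal = L. A non-terminal position is W if it has a move to some L; otherwise it is L.
n=0: no move → L
n=1: W (go to 0, an L position)
n=2: L (sole option 1(W) is W)
n=3: W (go to 2, an L position)
n=4: W (go to 2, an L position)
n=5: L (sole option 4(W) is W)
n=6: W (go to 5, an L position)
n=7: L (sole option 6(W) is W)
n=8: W (go to 7, an L position)
n=9: L (options 6(W), 8(W) are all W)
n=10: W (go to 5, an L position)
n=11: L (sole option 10(W) is W)
n=12: W (go to 9, an L position)
n=13: L (sole option 12(W) is W)
n=14: W (go to 7, an L position)
n=15: L (options 10(W), 12(W), 14(W) are all W)
n=16: W (go to 15, an L position)
n=17: L (sole option 16(W) is W)
n=18: W (go to 9, an L position)
n=19: L (sole option 18(W) is W)
n=20: W (go to 15, an L position)
n=21: L (options 14(W), 18(W), 20(W) are all W)
n=22: W (go to 11, an L position)
n=23: L (sole option 22(W) is W)
n=24: W (go to 21, an L position)
n=25: L (options 20(W), 24(W) are all W)
n=26: W (go to 13, an L position)
n=27: L (options 18(W), 24(W), 26(W) are all W)
n=28: W (go to 21, an L position)
n=29: L (sole option 28(W) is W)
n=30: W (go to 15, an L position)
n=31: L (sole option 30(W) is W)
n=32: W (go to 31, an L position)
Reading off the rows marked L gives the requested list; there are 16 such values of n.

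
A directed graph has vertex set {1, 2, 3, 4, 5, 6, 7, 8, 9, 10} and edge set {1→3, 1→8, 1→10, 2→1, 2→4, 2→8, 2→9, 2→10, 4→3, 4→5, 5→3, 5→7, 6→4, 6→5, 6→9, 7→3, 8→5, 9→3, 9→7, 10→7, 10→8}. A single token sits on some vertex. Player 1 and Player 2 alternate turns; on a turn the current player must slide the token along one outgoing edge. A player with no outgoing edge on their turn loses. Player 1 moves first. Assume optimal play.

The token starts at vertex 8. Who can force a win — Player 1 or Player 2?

Compute win/loss labels from the base case upward. A position with no move is L. Any other position is W if it can reach an L in one move, else L.
Every edge goes from a vertex to one that appears earlier in the order 3, 7, 9, 5, 8, 4, 10, 1, 2, 6, so processing vertices in that order labels each vertex after all of its successors.
3: no outgoing edge → L
7: can move to 3, which is L ⇒ W
9: can move to 3, which is L ⇒ W
5: can move to 3, which is L ⇒ W
8: the only move is to 5(W), a W ⇒ L
4: can move to 3, which is L ⇒ W
10: can move to 8, which is L ⇒ W
1: can move to 8, which is L ⇒ W
2: can move to 8, which is L ⇒ W
6: moves to 4(W), 5(W), 9(W); every one is W ⇒ L
Every move from 8 reaches a W position, so the mover loses.

Player 2 wins.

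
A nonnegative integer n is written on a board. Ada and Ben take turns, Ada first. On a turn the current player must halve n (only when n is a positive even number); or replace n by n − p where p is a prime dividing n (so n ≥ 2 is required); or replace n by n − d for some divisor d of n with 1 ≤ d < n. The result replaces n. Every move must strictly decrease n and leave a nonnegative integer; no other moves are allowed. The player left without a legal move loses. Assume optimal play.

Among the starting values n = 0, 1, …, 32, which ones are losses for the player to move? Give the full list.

0, 1, 4, 9, 14, 20, 26, 32

Label each position W (a win for the player to move) or L (a loss). A position with no legal move is L; any other position is W exactly when some move reaches an L, and L when every move reaches a W.
n=0: no move → L
n=1: no move → L
n=2: reaches L-position 0 → W
n=3: reaches L-position 0 → W
n=4: only reaches 2(W), 3(W), all W → L
n=5: reaches L-position 0 → W
n=6: reaches L-position 4 → W
n=7: reaches L-position 0 → W
n=8: reaches L-position 4 → W
n=9: only reaches 6(W), 8(W), all W → L
n=10: reaches L-position 9 → W
n=11: reaches L-position 0 → W
n=12: reaches L-position 9 → W
n=13: reaches L-position 0 → W
n=14: only reaches 7(W), 12(W), 13(W), all W → L
n=15: reaches L-position 14 → W
n=16: reaches L-position 14 → W
n=17: reaches L-position 0 → W
n=18: reaches L-position 9 → W
n=19: reaches L-position 0 → W
n=20: only reaches 10(W), 15(W), 16(W), 18(W), 19(W), all W → L
n=21: reaches L-position 14 → W
n=22: reaches L-position 20 → W
n=23: reaches L-position 0 → W
n=24: reaches L-position 20 → W
n=25: reaches L-position 20 → W
n=26: only reaches 13(W), 24(W), 25(W), all W → L
n=27: reaches L-position 26 → W
n=28: reaches L-position 14 → W
n=29: reaches L-position 0 → W
n=30: reaches L-position 20 → W
n=31: reaches L-position 0 → W
n=32: only reaches 16(W), 24(W), 28(W), 30(W), 31(W), all W → L
The losing starting values of n are exactly the entries labelled L in this table (8 of them).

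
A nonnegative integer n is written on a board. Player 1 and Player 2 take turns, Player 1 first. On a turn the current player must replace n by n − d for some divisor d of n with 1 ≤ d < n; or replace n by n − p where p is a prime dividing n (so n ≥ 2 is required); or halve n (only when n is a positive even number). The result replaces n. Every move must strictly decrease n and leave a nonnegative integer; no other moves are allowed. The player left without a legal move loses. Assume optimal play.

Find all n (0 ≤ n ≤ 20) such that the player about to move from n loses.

0, 1, 4, 9, 14, 20

Compute win/loss labels from the base case upward. A position with no move is L. Any other position is W if it can reach an L in one move, else L.
n=0: no move → L
n=1: no move → L
n=2: reaches L-position 0 → W
n=3: reaches L-position 0 → W
n=4: only reaches 2(W), 3(W), all W → L
n=5: reaches L-position 0 → W
n=6: reaches L-position 4 → W
n=7: reaches L-position 0 → W
n=8: reaches L-position 4 → W
n=9: only reaches 6(W), 8(W), all W → L
n=10: reaches L-position 9 → W
n=11: reaches L-position 0 → W
n=12: reaches L-position 9 → W
n=13: reaches L-position 0 → W
n=14: only reaches 7(W), 12(W), 13(W), all W → L
n=15: reaches L-position 14 → W
n=16: reaches L-position 14 → W
n=17: reaches L-position 0 → W
n=18: reaches L-position 9 → W
n=19: reaches L-position 0 → W
n=20: only reaches 10(W), 15(W), 16(W), 18(W), 19(W), all W → L
Reading off the rows marked L gives the requested list; there are 6 such values of n.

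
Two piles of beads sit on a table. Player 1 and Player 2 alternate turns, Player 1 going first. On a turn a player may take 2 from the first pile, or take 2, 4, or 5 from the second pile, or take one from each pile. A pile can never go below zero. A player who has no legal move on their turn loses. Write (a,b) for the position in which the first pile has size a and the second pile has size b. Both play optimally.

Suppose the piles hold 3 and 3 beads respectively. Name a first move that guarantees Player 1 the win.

Move to (1,3).

Classify positions by backward induction: terminal positions (no move available) are L. From any other position, the mover wins iff some move reaches an L.
No move ever increases a pile, so every position that can arise here has a ≤ 3 and b ≤ 3; it is enough to label the cells with 0 ≤ a ≤ 3 and 0 ≤ b ≤ 3.
Every move lowers a or b (never raises either), so fill the grid row by row in increasing a, and left to right within a row: each cell's successors are then already labelled.
      b=0  b=1  b=2  b=3
a=0:    L    L    W    W
a=1:    L    W    W    L
a=2:    W    W    L    L
a=3:    W    L    L    W
Cells with no legal move (terminal, hence L): (0,0), (0,1), (1,0).
The remaining L cells, each justified by listing all of its moves:
(1,3): only reaches (1,1)(W), (0,2)(W), all W → L
(2,2): only reaches (0,2)(W), (2,0)(W), (1,1)(W), all W → L
(2,3): only reaches (0,3)(W), (2,1)(W), (1,2)(W), all W → L
(3,1): only reaches (1,1)(W), (2,0)(W), all W → L
(3,2): only reaches (1,2)(W), (3,0)(W), (2,1)(W), all W → L
Every other cell has at least one move into one of the L cells above, so it is W.
From (3,3), the L positions reachable in one move are: (1,3), (3,1), (2,2). Any move reaching one of these is winning.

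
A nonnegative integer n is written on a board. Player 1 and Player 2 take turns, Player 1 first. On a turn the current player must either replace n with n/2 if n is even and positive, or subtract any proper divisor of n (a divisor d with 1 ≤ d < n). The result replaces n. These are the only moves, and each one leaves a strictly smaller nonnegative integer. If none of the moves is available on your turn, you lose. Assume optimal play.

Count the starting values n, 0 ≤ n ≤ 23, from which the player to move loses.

13

Compute win/loss labels from the base case upward. A position with no move is L. Any other position is W if it can reach an L in one move, else L.
n=0: no move → L
n=1: no move → L
n=2: can move to 1, which is L ⇒ W
n=3: the only move is to 2(W), a W ⇒ L
n=4: can move to 3, which is L ⇒ W
n=5: the only move is to 4(W), a W ⇒ L
n=6: can move to 3, which is L ⇒ W
n=7: the only move is to 6(W), a W ⇒ L
n=8: can move to 7, which is L ⇒ W
n=9: moves to 6(W), 8(W); every one is W ⇒ L
n=10: can move to 5, which is L ⇒ W
n=11: the only move is to 10(W), a W ⇒ L
n=12: can move to 9, which is L ⇒ W
n=13: the only move is to 12(W), a W ⇒ L
n=14: can move to 7, which is L ⇒ W
n=15: moves to 10(W), 12(W), 14(W); every one is W ⇒ L
n=16: can move to 15, which is L ⇒ W
n=17: the only move is to 16(W), a W ⇒ L
n=18: can move to 9, which is L ⇒ W
n=19: the only move is to 18(W), a W ⇒ L
n=20: can move to 15, which is L ⇒ W
n=21: moves to 14(W), 18(W), 20(W); every one is W ⇒ L
n=22: can move to 11, which is L ⇒ W
n=23: the only move is to 22(W), a W ⇒ L
L entries with 0 ≤ n ≤ 23: n = 0, 1, 3, 5, 7, 9, 11, 13, 15, 17, 19, 21, 23; that makes 13.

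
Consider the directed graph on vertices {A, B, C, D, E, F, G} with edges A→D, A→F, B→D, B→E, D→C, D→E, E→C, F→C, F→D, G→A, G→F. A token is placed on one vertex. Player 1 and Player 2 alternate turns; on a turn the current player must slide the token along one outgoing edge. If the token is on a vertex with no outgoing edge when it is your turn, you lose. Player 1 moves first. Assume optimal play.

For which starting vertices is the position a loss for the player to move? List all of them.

A, B, C

Compute win/loss labels from the base case upward. A position with no move is L. Any other position is W if it can reach an L in one move, else L.
Every edge goes from a vertex to one that appears earlier in the order C, E, D, F, A, G, B, so processing vertices in that order labels each vertex after all of its successors.
C: no outgoing edge → L
E: W (go to C, an L position)
D: W (go to C, an L position)
F: W (go to C, an L position)
A: L (options F(W), D(W) are all W)
G: W (go to A, an L position)
B: L (options D(W), E(W) are all W)
Reading off the rows marked L gives the requested list; there are 3 such vertices.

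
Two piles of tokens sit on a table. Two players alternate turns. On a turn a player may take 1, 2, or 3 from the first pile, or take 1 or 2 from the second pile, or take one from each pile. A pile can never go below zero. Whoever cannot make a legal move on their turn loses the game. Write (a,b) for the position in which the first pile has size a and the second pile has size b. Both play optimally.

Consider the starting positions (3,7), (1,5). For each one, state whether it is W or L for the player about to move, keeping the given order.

(3,7): W, (1,5): L

Build the W/L table. Terminal = L. A non-terminal position is W if it has a move to some L; otherwise it is L.
No move ever increases a pile, so every position that can arise here has a ≤ 3 and b ≤ 7; it is enough to label the cells with 0 ≤ a ≤ 3 and 0 ≤ b ≤ 7.
Every move lowers a or b (never raises either), so fill the grid row by row in increasing a, and left to right within a row: each cell's successors are then already labelled.
      b=0  b=1  b=2  b=3  b=4  b=5  b=6  b=7
a=0:    L    W    W    L    W    W    L    W
a=1:    W    W    L    W    W    L    W    W
a=2:    W    L    W    W    L    W    W    L
a=3:    W    W    W    W    W    W    W    W
Cells with no legal move (terminal, hence L): (0,0).
The remaining L cells, each justified by listing all of its moves:
(0,3): →(0,2)(W), (0,1)(W) — all W, so L
(0,6): →(0,5)(W), (0,4)(W) — all W, so L
(1,2): →(0,2)(W), (1,1)(W), (1,0)(W), (0,1)(W) — all W, so L
(1,5): →(0,5)(W), (1,4)(W), (1,3)(W), (0,4)(W) — all W, so L
(2,1): →(1,1)(W), (0,1)(W), (2,0)(W), (1,0)(W) — all W, so L
(2,4): →(1,4)(W), (0,4)(W), (2,3)(W), (2,2)(W), (1,3)(W) — all W, so L
(2,7): →(1,7)(W), (0,7)(W), (2,6)(W), (2,5)(W), (1,6)(W) — all W, so L
Every other cell has at least one move into one of the L cells above, so it is W.
(3,7): the move to (2,7) reaches an L cell, so W
(1,5): one of the L cells justified above, so L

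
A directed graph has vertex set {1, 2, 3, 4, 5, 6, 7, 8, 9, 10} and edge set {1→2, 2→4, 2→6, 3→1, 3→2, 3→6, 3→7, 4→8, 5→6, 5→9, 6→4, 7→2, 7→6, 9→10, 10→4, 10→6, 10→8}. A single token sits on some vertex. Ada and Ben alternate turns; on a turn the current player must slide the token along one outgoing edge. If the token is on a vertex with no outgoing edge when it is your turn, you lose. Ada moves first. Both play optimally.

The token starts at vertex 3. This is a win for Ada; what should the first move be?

Move to 1.

Label each position W (a win for the player to move) or L (a loss). A position with no legal move is L; any other position is W exactly when some move reaches an L, and L when every move reaches a W.
Every edge goes from a vertex to one that appears earlier in the order 8, 4, 6, 2, 10, 1, 9, 5, 7, 3, so processing vertices in that order labels each vertex after all of its successors.
8: no outgoing edge → L
4: reaches L-position 8 → W
6: only reaches 4(W), which is W → L
2: reaches L-position 6 → W
10: reaches L-position 6 → W
1: only reaches 2(W), which is W → L
9: only reaches 10(W), which is W → L
5: reaches L-position 9 → W
7: reaches L-position 6 → W
3: reaches L-position 1 → W
From 3, the L positions reachable in one move are: 1, 6. Any move reaching one of these is winning.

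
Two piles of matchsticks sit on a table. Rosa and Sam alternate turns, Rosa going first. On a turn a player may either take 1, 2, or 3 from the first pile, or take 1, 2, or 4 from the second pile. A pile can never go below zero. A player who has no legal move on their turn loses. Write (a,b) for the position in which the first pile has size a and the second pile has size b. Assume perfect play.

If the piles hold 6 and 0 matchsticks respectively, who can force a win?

Work bottom-up. With no move the player to move loses. Otherwise the position is W if at least one move leads to an L position for the opponent, and L if every move leads to a W.
No move ever increases a pile, so every position that can arise here has a ≤ 6 and b ≤ 0; it is enough to label the cells with 0 ≤ a ≤ 6 and 0 ≤ b ≤ 0.
Every move lowers a or b (never raises either), so fill the grid row by row in increasing a, and left to right within a row: each cell's successors are then already labelled.
      b=0
a=0:    L
a=1:    W
a=2:    W
a=3:    W
a=4:    L
a=5:    W
a=6:    W
Cells with no legal move (terminal, hence L): (0,0).
The remaining L cells, each justified by listing all of its moves:
(4,0): →(3,0)(W), (2,0)(W), (1,0)(W) — all W, so L
Every other cell has at least one move into one of the L cells above, so it is W.
The starting position (6,0) is W: Rosa should move to (4,0), handing over an L position.

Rosa wins.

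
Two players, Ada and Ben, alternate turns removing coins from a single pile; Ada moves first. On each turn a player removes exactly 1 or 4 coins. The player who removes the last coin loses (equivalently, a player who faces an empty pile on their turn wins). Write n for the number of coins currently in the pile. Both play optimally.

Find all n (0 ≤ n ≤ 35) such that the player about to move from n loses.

1, 3, 6, 8, 11, 13, 16, 18, 21, 23, 26, 28, 31, 33

Positions with no move are W. A position that does have a move is losing for the player to move precisely when every available move leads to a winning position for the opponent. Fill in the labels:
n=0: no move; the opponent has just taken the last coin and therefore loses → W
n=1: L (sole option 0(W) is W)
n=2: W (go to 1, an L position)
n=3: L (sole option 2(W) is W)
n=4: W (go to 3, an L position)
n=5: W (go to 1, an L position)
n=6: L (options 5(W), 2(W) are all W)
n=7: W (go to 6, an L position)
n=8: L (options 7(W), 4(W) are all W)
n=9: W (go to 8, an L position)
n=10: W (go to 6, an L position)
n=11: L (options 10(W), 7(W) are all W)
n=12: W (go to 11, an L position)
n=13: L (options 12(W), 9(W) are all W)
n=14: W (go to 13, an L position)
n=15: W (go to 11, an L position)
n=16: L (options 15(W), 12(W) are all W)
n=17: W (go to 16, an L position)
n=18: L (options 17(W), 14(W) are all W)
n=19: W (go to 18, an L position)
n=20: W (go to 16, an L position)
n=21: L (options 20(W), 17(W) are all W)
n=22: W (go to 21, an L position)
n=23: L (options 22(W), 19(W) are all W)
n=24: W (go to 23, an L position)
n=25: W (go to 21, an L position)
n=26: L (options 25(W), 22(W) are all W)
n=27: W (go to 26, an L position)
n=28: L (options 27(W), 24(W) are all W)
n=29: W (go to 28, an L position)
n=30: W (go to 26, an L position)
n=31: L (options 30(W), 27(W) are all W)
n=32: W (go to 31, an L position)
n=33: L (options 32(W), 29(W) are all W)
n=34: W (go to 33, an L position)
n=35: W (go to 31, an L position)
Reading off the rows marked L gives the requested list; there are 14 such values of n.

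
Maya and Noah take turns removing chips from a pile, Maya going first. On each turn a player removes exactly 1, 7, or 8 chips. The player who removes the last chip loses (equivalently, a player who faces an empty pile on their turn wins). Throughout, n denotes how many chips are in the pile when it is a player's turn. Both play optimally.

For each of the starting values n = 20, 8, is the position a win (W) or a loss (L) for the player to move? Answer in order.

20: L, 8: W

Compute win/loss labels from the base case upward. A position with no move is W. Any other position is W if it can reach an L in one move, else L.
n=0: no move; the opponent has just taken the last chip and therefore loses → W
n=1: →0(W) only, which is W, so L
n=2: →1(L), so W
n=3: →2(W) only, which is W, so L
n=4: →3(L), so W
n=5: →4(W) only, which is W, so L
n=6: →5(L), so W
n=7: →6(W), 0(W) — all W, so L
n=8: →7(L), so W
n=9: →1(L), so W
n=10: →3(L), so W
n=11: →3(L), so W
n=12: →5(L), so W
n=13: →5(L), so W
n=14: →7(L), so W
n=15: →7(L), so W
n=16: →15(W), 9(W), 8(W) — all W, so L
n=17: →16(L), so W
n=18: →17(W), 11(W), 10(W) — all W, so L
n=19: →18(L), so W
n=20: →19(W), 13(W), 12(W) — all W, so L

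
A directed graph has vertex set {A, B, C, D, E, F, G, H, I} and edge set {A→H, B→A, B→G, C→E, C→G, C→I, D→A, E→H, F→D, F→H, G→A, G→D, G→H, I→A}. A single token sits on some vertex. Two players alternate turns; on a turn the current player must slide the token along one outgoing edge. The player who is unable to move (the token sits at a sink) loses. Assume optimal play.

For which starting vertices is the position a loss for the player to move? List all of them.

Compute win/loss labels from the base case upward. A position with no move is L. Any other position is W if it can reach an L in one move, else L.
Every edge goes from a vertex to one that appears earlier in the order H, A, D, E, G, B, I, F, C, so processing vertices in that order labels each vertex after all of its successors.
H: no outgoing edge → L
A: can move to H, which is L ⇒ W
D: the only move is to A(W), a W ⇒ L
E: can move to H, which is L ⇒ W
G: can move to D, which is L ⇒ W
B: moves to G(W), A(W); every one is W ⇒ L
I: the only move is to A(W), a W ⇒ L
F: can move to D, which is L ⇒ W
C: can move to I, which is L ⇒ W
Reading off the rows marked L gives the requested list; there are 4 such vertices.

B, D, H, I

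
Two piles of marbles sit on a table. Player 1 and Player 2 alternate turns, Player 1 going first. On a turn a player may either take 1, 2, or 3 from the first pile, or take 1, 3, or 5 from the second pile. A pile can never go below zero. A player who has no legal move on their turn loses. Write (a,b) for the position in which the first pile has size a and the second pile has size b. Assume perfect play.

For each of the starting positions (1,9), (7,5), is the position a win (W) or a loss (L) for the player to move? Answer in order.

Label each position W (a win for the player to move) or L (a loss). A position with no legal move is L; any other position is W exactly when some move reaches an L, and L when every move reaches a W.
No move ever increases a pile, so every position that can arise here has a ≤ 7 and b ≤ 9; it is enough to label the cells with 0 ≤ a ≤ 7 and 0 ≤ b ≤ 9.
Every move lowers a or b (never raises either), so fill the grid row by row in increasing a, and left to right within a row: each cell's successors are then already labelled.
      b=0  b=1  b=2  b=3  b=4  b=5  b=6  b=7  b=8  b=9
a=0:    L    W    L    W    L    W    L    W    L    W
a=1:    W    L    W    L    W    L    W    L    W    L
a=2:    W    W    W    W    W    W    W    W    W    W
a=3:    W    W    W    W    W    W    W    W    W    W
a=4:    L    W    L    W    L    W    L    W    L    W
a=5:    W    L    W    L    W    L    W    L    W    L
a=6:    W    W    W    W    W    W    W    W    W    W
a=7:    W    W    W    W    W    W    W    W    W    W
Cells with no legal move (terminal, hence L): (0,0).
The remaining L cells, each justified by listing all of its moves:
(0,2): L (sole option (0,1)(W) is W)
(0,4): L (options (0,3)(W), (0,1)(W) are all W)
(0,6): L (options (0,5)(W), (0,3)(W), (0,1)(W) are all W)
(0,8): L (options (0,7)(W), (0,5)(W), (0,3)(W) are all W)
(1,1): L (options (0,1)(W), (1,0)(W) are all W)
(1,3): L (options (0,3)(W), (1,2)(W), (1,0)(W) are all W)
(1,5): L (options (0,5)(W), (1,4)(W), (1,2)(W), (1,0)(W) are all W)
(1,7): L (options (0,7)(W), (1,6)(W), (1,4)(W), (1,2)(W) are all W)
(1,9): L (options (0,9)(W), (1,8)(W), (1,6)(W), (1,4)(W) are all W)
(4,0): L (options (3,0)(W), (2,0)(W), (1,0)(W) are all W)
(4,2): L (options (3,2)(W), (2,2)(W), (1,2)(W), (4,1)(W) are all W)
(4,4): L (options (3,4)(W), (2,4)(W), (1,4)(W), (4,3)(W), (4,1)(W) are all W)
(4,6): L (options (3,6)(W), (2,6)(W), (1,6)(W), (4,5)(W), (4,3)(W), (4,1)(W) are all W)
(4,8): L (options (3,8)(W), (2,8)(W), (1,8)(W), (4,7)(W), (4,5)(W), (4,3)(W) are all W)
(5,1): L (options (4,1)(W), (3,1)(W), (2,1)(W), (5,0)(W) are all W)
(5,3): L (options (4,3)(W), (3,3)(W), (2,3)(W), (5,2)(W), (5,0)(W) are all W)
(5,5): L (options (4,5)(W), (3,5)(W), (2,5)(W), (5,4)(W), (5,2)(W), (5,0)(W) are all W)
(5,7): L (options (4,7)(W), (3,7)(W), (2,7)(W), (5,6)(W), (5,4)(W), (5,2)(W) are all W)
(5,9): L (options (4,9)(W), (3,9)(W), (2,9)(W), (5,8)(W), (5,6)(W), (5,4)(W) are all W)
Every other cell has at least one move into one of the L cells above, so it is W.
(1,9): one of the L cells justified above, so L
(7,5): the move to (5,5) reaches an L cell, so W

(1,9): L, (7,5): W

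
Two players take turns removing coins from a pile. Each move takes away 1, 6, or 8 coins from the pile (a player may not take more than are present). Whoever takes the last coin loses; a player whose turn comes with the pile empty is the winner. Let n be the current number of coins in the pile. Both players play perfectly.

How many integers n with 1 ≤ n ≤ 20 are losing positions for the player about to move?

Build the W/L table. Terminal = W. A non-terminal position is W if it has a move to some L; otherwise it is L.
n=0: no move; the opponent has just taken the last coin and therefore loses → W
n=1: L (sole option 0(W) is W)
n=2: W (go to 1, an L position)
n=3: L (sole option 2(W) is W)
n=4: W (go to 3, an L position)
n=5: L (sole option 4(W) is W)
n=6: W (go to 5, an L position)
n=7: W (go to 1, an L position)
n=8: L (options 7(W), 2(W), 0(W) are all W)
n=9: W (go to 8, an L position)
n=10: L (options 9(W), 4(W), 2(W) are all W)
n=11: W (go to 10, an L position)
n=12: L (options 11(W), 6(W), 4(W) are all W)
n=13: W (go to 12, an L position)
n=14: W (go to 8, an L position)
n=15: L (options 14(W), 9(W), 7(W) are all W)
n=16: W (go to 15, an L position)
n=17: L (options 16(W), 11(W), 9(W) are all W)
n=18: W (go to 17, an L position)
n=19: L (options 18(W), 13(W), 11(W) are all W)
n=20: W (go to 19, an L position)
L entries with 1 ≤ n ≤ 20 (the range starts at n=1): n = 1, 3, 5, 8, 10, 12, 15, 17, 19; that makes 9.

9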